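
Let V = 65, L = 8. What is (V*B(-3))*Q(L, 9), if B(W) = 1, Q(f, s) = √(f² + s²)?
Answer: 65*√145 ≈ 782.70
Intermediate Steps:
(V*B(-3))*Q(L, 9) = (65*1)*√(8² + 9²) = 65*√(64 + 81) = 65*√145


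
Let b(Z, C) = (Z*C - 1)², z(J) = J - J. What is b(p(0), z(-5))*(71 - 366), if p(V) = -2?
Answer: -295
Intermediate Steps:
z(J) = 0
b(Z, C) = (-1 + C*Z)² (b(Z, C) = (C*Z - 1)² = (-1 + C*Z)²)
b(p(0), z(-5))*(71 - 366) = (-1 + 0*(-2))²*(71 - 366) = (-1 + 0)²*(-295) = (-1)²*(-295) = 1*(-295) = -295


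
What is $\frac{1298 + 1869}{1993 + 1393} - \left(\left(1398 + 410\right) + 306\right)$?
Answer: $- \frac{7154837}{3386} \approx -2113.1$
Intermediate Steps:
$\frac{1298 + 1869}{1993 + 1393} - \left(\left(1398 + 410\right) + 306\right) = \frac{3167}{3386} - \left(1808 + 306\right) = 3167 \cdot \frac{1}{3386} - 2114 = \frac{3167}{3386} - 2114 = - \frac{7154837}{3386}$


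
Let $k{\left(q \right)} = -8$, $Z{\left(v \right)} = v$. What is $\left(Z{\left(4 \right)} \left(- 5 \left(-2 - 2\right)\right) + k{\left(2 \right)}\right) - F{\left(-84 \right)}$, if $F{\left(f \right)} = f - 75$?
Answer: $231$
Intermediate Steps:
$F{\left(f \right)} = -75 + f$
$\left(Z{\left(4 \right)} \left(- 5 \left(-2 - 2\right)\right) + k{\left(2 \right)}\right) - F{\left(-84 \right)} = \left(4 \left(- 5 \left(-2 - 2\right)\right) - 8\right) - \left(-75 - 84\right) = \left(4 \left(\left(-5\right) \left(-4\right)\right) - 8\right) - -159 = \left(4 \cdot 20 - 8\right) + 159 = \left(80 - 8\right) + 159 = 72 + 159 = 231$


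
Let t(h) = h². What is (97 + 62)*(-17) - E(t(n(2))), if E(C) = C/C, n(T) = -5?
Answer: -2704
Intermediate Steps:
E(C) = 1
(97 + 62)*(-17) - E(t(n(2))) = (97 + 62)*(-17) - 1*1 = 159*(-17) - 1 = -2703 - 1 = -2704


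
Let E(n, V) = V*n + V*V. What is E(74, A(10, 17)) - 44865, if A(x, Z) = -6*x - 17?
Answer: -44634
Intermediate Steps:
A(x, Z) = -17 - 6*x
E(n, V) = V² + V*n (E(n, V) = V*n + V² = V² + V*n)
E(74, A(10, 17)) - 44865 = (-17 - 6*10)*((-17 - 6*10) + 74) - 44865 = (-17 - 60)*((-17 - 60) + 74) - 44865 = -77*(-77 + 74) - 44865 = -77*(-3) - 44865 = 231 - 44865 = -44634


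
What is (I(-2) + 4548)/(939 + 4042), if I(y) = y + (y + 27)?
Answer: 4571/4981 ≈ 0.91769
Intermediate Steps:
I(y) = 27 + 2*y (I(y) = y + (27 + y) = 27 + 2*y)
(I(-2) + 4548)/(939 + 4042) = ((27 + 2*(-2)) + 4548)/(939 + 4042) = ((27 - 4) + 4548)/4981 = (23 + 4548)*(1/4981) = 4571*(1/4981) = 4571/4981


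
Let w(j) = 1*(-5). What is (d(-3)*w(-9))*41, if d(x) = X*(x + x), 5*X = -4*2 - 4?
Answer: -2952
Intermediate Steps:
X = -12/5 (X = (-4*2 - 4)/5 = (-8 - 4)/5 = (⅕)*(-12) = -12/5 ≈ -2.4000)
w(j) = -5
d(x) = -24*x/5 (d(x) = -12*(x + x)/5 = -24*x/5)
(d(-3)*w(-9))*41 = (-24/5*(-3)*(-5))*41 = ((72/5)*(-5))*41 = -72*41 = -2952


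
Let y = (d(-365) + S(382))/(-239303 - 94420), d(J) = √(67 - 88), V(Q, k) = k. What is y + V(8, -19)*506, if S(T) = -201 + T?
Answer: -3208413103/333723 - I*√21/333723 ≈ -9614.0 - 1.3732e-5*I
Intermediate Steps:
d(J) = I*√21 (d(J) = √(-21) = I*√21)
y = -181/333723 - I*√21/333723 (y = (I*√21 + (-201 + 382))/(-239303 - 94420) = (I*√21 + 181)/(-333723) = (181 + I*√21)*(-1/333723) = -181/333723 - I*√21/333723 ≈ -0.00054237 - 1.3732e-5*I)
y + V(8, -19)*506 = (-181/333723 - I*√21/333723) - 19*506 = (-181/333723 - I*√21/333723) - 9614 = -3208413103/333723 - I*√21/333723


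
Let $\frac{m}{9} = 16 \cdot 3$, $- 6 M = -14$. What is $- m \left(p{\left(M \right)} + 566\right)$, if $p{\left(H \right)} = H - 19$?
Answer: $-237312$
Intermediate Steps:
$M = \frac{7}{3}$ ($M = \left(- \frac{1}{6}\right) \left(-14\right) = \frac{7}{3} \approx 2.3333$)
$p{\left(H \right)} = -19 + H$ ($p{\left(H \right)} = H - 19 = -19 + H$)
$m = 432$ ($m = 9 \cdot 16 \cdot 3 = 9 \cdot 48 = 432$)
$- m \left(p{\left(M \right)} + 566\right) = - 432 \left(\left(-19 + \frac{7}{3}\right) + 566\right) = - 432 \left(- \frac{50}{3} + 566\right) = - \frac{432 \cdot 1648}{3} = \left(-1\right) 237312 = -237312$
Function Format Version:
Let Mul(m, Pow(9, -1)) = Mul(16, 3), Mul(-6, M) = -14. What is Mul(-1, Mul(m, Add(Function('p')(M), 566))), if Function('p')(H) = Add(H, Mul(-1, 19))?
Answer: -237312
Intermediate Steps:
M = Rational(7, 3) (M = Mul(Rational(-1, 6), -14) = Rational(7, 3) ≈ 2.3333)
Function('p')(H) = Add(-19, H) (Function('p')(H) = Add(H, -19) = Add(-19, H))
m = 432 (m = Mul(9, Mul(16, 3)) = Mul(9, 48) = 432)
Mul(-1, Mul(m, Add(Function('p')(M), 566))) = Mul(-1, Mul(432, Add(Add(-19, Rational(7, 3)), 566))) = Mul(-1, Mul(432, Add(Rational(-50, 3), 566))) = Mul(-1, Mul(432, Rational(1648, 3))) = Mul(-1, 237312) = -237312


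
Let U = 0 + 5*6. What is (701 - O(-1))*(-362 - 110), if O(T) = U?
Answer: -316712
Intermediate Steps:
U = 30 (U = 0 + 30 = 30)
O(T) = 30
(701 - O(-1))*(-362 - 110) = (701 - 1*30)*(-362 - 110) = (701 - 30)*(-472) = 671*(-472) = -316712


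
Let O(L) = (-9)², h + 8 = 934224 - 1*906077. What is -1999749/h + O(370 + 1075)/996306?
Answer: -664119882645/9345018178 ≈ -71.067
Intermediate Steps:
h = 28139 (h = -8 + (934224 - 1*906077) = -8 + (934224 - 906077) = -8 + 28147 = 28139)
O(L) = 81
-1999749/h + O(370 + 1075)/996306 = -1999749/28139 + 81/996306 = -1999749*1/28139 + 81*(1/996306) = -1999749/28139 + 27/332102 = -664119882645/9345018178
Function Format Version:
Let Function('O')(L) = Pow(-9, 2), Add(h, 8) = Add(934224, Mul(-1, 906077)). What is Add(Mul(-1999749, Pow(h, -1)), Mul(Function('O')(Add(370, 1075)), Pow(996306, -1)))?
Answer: Rational(-664119882645, 9345018178) ≈ -71.067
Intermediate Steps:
h = 28139 (h = Add(-8, Add(934224, Mul(-1, 906077))) = Add(-8, Add(934224, -906077)) = Add(-8, 28147) = 28139)
Function('O')(L) = 81
Add(Mul(-1999749, Pow(h, -1)), Mul(Function('O')(Add(370, 1075)), Pow(996306, -1))) = Add(Mul(-1999749, Pow(28139, -1)), Mul(81, Pow(996306, -1))) = Add(Mul(-1999749, Rational(1, 28139)), Mul(81, Rational(1, 996306))) = Add(Rational(-1999749, 28139), Rational(27, 332102)) = Rational(-664119882645, 9345018178)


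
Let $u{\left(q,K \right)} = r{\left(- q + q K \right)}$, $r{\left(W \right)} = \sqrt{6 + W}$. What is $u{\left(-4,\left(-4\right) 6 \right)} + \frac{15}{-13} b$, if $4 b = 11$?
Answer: $- \frac{165}{52} + \sqrt{106} \approx 7.1226$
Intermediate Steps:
$u{\left(q,K \right)} = \sqrt{6 - q + K q}$ ($u{\left(q,K \right)} = \sqrt{6 + \left(- q + q K\right)} = \sqrt{6 + \left(- q + K q\right)} = \sqrt{6 - q + K q}$)
$b = \frac{11}{4}$ ($b = \frac{1}{4} \cdot 11 = \frac{11}{4} \approx 2.75$)
$u{\left(-4,\left(-4\right) 6 \right)} + \frac{15}{-13} b = \sqrt{6 - 4 \left(-1 - 24\right)} + \frac{15}{-13} \cdot \frac{11}{4} = \sqrt{6 - 4 \left(-1 - 24\right)} + 15 \left(- \frac{1}{13}\right) \frac{11}{4} = \sqrt{6 - -100} - \frac{165}{52} = \sqrt{6 + 100} - \frac{165}{52} = \sqrt{106} - \frac{165}{52} = - \frac{165}{52} + \sqrt{106}$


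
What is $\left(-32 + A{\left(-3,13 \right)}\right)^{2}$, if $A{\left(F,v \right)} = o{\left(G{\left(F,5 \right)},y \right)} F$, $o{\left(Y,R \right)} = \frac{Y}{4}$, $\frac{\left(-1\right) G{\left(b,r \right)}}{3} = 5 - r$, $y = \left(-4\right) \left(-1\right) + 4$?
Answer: $1024$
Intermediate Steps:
$y = 8$ ($y = 4 + 4 = 8$)
$G{\left(b,r \right)} = -15 + 3 r$ ($G{\left(b,r \right)} = - 3 \left(5 - r\right) = -15 + 3 r$)
$o{\left(Y,R \right)} = \frac{Y}{4}$ ($o{\left(Y,R \right)} = Y \frac{1}{4} = \frac{Y}{4}$)
$A{\left(F,v \right)} = 0$ ($A{\left(F,v \right)} = \frac{-15 + 3 \cdot 5}{4} F = \frac{-15 + 15}{4} F = \frac{1}{4} \cdot 0 F = 0 F = 0$)
$\left(-32 + A{\left(-3,13 \right)}\right)^{2} = \left(-32 + 0\right)^{2} = \left(-32\right)^{2} = 1024$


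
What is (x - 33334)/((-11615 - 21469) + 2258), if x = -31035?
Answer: 64369/30826 ≈ 2.0881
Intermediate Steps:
(x - 33334)/((-11615 - 21469) + 2258) = (-31035 - 33334)/((-11615 - 21469) + 2258) = -64369/(-33084 + 2258) = -64369/(-30826) = -64369*(-1/30826) = 64369/30826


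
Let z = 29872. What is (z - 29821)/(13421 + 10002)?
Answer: 51/23423 ≈ 0.0021773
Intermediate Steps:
(z - 29821)/(13421 + 10002) = (29872 - 29821)/(13421 + 10002) = 51/23423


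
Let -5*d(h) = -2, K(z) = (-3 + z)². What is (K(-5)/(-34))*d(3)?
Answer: -64/85 ≈ -0.75294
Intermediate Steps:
d(h) = ⅖ (d(h) = -⅕*(-2) = ⅖)
(K(-5)/(-34))*d(3) = ((-3 - 5)²/(-34))*(⅖) = -1/34*(-8)²*(⅖) = -1/34*64*(⅖) = -32/17*⅖ = -64/85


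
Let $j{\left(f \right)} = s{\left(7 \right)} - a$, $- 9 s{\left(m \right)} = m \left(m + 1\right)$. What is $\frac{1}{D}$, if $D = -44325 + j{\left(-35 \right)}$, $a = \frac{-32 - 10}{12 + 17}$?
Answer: $- \frac{261}{11570071} \approx -2.2558 \cdot 10^{-5}$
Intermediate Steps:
$s{\left(m \right)} = - \frac{m \left(1 + m\right)}{9}$ ($s{\left(m \right)} = - \frac{m \left(m + 1\right)}{9} = - \frac{m \left(1 + m\right)}{9}$)
$a = - \frac{42}{29} \approx -1.4483$
$j{\left(f \right)} = - \frac{1246}{261}$ ($j{\left(f \right)} = \left(- \frac{1}{9}\right) 7 \left(1 + 7\right) - - \frac{42}{29} = \left(- \frac{1}{9}\right) 7 \cdot 8 + \frac{42}{29} = - \frac{56}{9} + \frac{42}{29} = - \frac{1246}{261}$)
$D = - \frac{11570071}{261}$ ($D = -44325 - \frac{1246}{261} = - \frac{11570071}{261} \approx -44330.0$)
$\frac{1}{D} = \frac{1}{- \frac{11570071}{261}} = - \frac{261}{11570071}$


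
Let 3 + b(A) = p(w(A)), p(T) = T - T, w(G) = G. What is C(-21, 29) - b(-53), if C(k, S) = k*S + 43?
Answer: -563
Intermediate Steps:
C(k, S) = 43 + S*k (C(k, S) = S*k + 43 = 43 + S*k)
p(T) = 0
b(A) = -3 (b(A) = -3 + 0 = -3)
C(-21, 29) - b(-53) = (43 + 29*(-21)) - 1*(-3) = (43 - 609) + 3 = -566 + 3 = -563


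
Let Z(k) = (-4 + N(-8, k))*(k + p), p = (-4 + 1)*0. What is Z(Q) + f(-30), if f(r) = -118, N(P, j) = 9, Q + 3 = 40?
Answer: 67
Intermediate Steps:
Q = 37 (Q = -3 + 40 = 37)
p = 0 (p = -3*0 = 0)
Z(k) = 5*k (Z(k) = (-4 + 9)*(k + 0) = 5*k)
Z(Q) + f(-30) = 5*37 - 118 = 185 - 118 = 67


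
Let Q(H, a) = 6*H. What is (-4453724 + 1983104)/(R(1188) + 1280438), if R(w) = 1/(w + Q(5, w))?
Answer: -601843032/311914697 ≈ -1.9295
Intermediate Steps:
R(w) = 1/(30 + w) (R(w) = 1/(w + 6*5) = 1/(w + 30) = 1/(30 + w))
(-4453724 + 1983104)/(R(1188) + 1280438) = (-4453724 + 1983104)/(1/(30 + 1188) + 1280438) = -2470620/(1/1218 + 1280438) = -2470620/1559573485/1218 = -2470620*1218/1559573485 = -601843032/311914697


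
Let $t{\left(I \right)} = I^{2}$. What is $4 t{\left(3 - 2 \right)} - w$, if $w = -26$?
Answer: $30$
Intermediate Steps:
$4 t{\left(3 - 2 \right)} - w = 4 \left(3 - 2\right)^{2} - -26 = 4 \left(3 - 2\right)^{2} + 26 = 4 \cdot 1^{2} + 26 = 4 \cdot 1 + 26 = 4 + 26 = 30$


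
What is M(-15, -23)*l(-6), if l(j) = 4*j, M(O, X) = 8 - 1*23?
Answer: 360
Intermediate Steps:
M(O, X) = -15 (M(O, X) = 8 - 23 = -15)
M(-15, -23)*l(-6) = -60*(-6) = -15*(-24) = 360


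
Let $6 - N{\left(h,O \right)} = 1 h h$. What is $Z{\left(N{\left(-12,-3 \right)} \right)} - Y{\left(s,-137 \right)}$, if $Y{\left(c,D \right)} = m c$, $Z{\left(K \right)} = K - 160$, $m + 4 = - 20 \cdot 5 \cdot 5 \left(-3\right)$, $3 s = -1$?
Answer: $\frac{602}{3} \approx 200.67$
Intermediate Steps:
$s = - \frac{1}{3}$ ($s = \frac{1}{3} \left(-1\right) = - \frac{1}{3} \approx -0.33333$)
$N{\left(h,O \right)} = 6 - h^{2}$ ($N{\left(h,O \right)} = 6 - 1 h h = 6 - h h = 6 - h^{2}$)
$m = 1496$ ($m = -4 - 20 \cdot 5 \cdot 5 \left(-3\right) = -4 - 20 \cdot 25 \left(-3\right) = -4 - -1500 = -4 + 1500 = 1496$)
$Z{\left(K \right)} = -160 + K$
$Y{\left(c,D \right)} = 1496 c$
$Z{\left(N{\left(-12,-3 \right)} \right)} - Y{\left(s,-137 \right)} = \left(-160 + \left(6 - \left(-12\right)^{2}\right)\right) - 1496 \left(- \frac{1}{3}\right) = \left(-160 + \left(6 - 144\right)\right) - - \frac{1496}{3} = \left(-160 + \left(6 - 144\right)\right) + \frac{1496}{3} = \left(-160 - 138\right) + \frac{1496}{3} = -298 + \frac{1496}{3} = \frac{602}{3}$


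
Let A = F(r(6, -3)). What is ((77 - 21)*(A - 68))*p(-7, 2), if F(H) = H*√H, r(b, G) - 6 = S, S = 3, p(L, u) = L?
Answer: 16072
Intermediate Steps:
r(b, G) = 9 (r(b, G) = 6 + 3 = 9)
F(H) = H^(3/2)
A = 27 (A = 9^(3/2) = 27)
((77 - 21)*(A - 68))*p(-7, 2) = ((77 - 21)*(27 - 68))*(-7) = (56*(-41))*(-7) = -2296*(-7) = 16072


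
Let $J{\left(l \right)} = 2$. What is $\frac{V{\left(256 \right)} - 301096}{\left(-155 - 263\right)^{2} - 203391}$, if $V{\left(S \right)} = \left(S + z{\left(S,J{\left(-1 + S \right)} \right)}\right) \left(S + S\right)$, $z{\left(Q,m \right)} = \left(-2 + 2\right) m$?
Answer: $\frac{170024}{28667} \approx 5.931$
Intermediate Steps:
$z{\left(Q,m \right)} = 0$ ($z{\left(Q,m \right)} = 0 m = 0$)
$V{\left(S \right)} = 2 S^{2}$ ($V{\left(S \right)} = \left(S + 0\right) \left(S + S\right) = S 2 S = 2 S^{2}$)
$\frac{V{\left(256 \right)} - 301096}{\left(-155 - 263\right)^{2} - 203391} = \frac{2 \cdot 256^{2} - 301096}{\left(-155 - 263\right)^{2} - 203391} = \frac{2 \cdot 65536 - 301096}{\left(-418\right)^{2} - 203391} = \frac{131072 - 301096}{174724 - 203391} = - \frac{170024}{-28667} = \left(-170024\right) \left(- \frac{1}{28667}\right) = \frac{170024}{28667}$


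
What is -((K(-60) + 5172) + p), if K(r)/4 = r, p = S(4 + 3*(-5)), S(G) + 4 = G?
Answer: -4917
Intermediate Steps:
S(G) = -4 + G
p = -15 (p = -4 + (4 + 3*(-5)) = -4 + (4 - 15) = -4 - 11 = -15)
K(r) = 4*r
-((K(-60) + 5172) + p) = -((4*(-60) + 5172) - 15) = -((-240 + 5172) - 15) = -(4932 - 15) = -1*4917 = -4917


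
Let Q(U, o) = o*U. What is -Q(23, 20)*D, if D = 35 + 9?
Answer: -20240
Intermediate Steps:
Q(U, o) = U*o
D = 44
-Q(23, 20)*D = -23*20*44 = -460*44 = -1*20240 = -20240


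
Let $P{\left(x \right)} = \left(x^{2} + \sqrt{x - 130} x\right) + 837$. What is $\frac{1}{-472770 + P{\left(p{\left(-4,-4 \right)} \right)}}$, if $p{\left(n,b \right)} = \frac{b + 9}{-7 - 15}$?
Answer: $- \frac{110553124748}{52173662112884959} + \frac{2420 i \sqrt{63030}}{52173662112884959} \approx -2.1189 \cdot 10^{-6} + 1.1645 \cdot 10^{-11} i$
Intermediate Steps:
$p{\left(n,b \right)} = - \frac{9}{22} - \frac{b}{22}$ ($p{\left(n,b \right)} = \frac{9 + b}{-22} = \left(9 + b\right) \left(- \frac{1}{22}\right) = - \frac{9}{22} - \frac{b}{22}$)
$P{\left(x \right)} = 837 + x^{2} + x \sqrt{-130 + x}$ ($P{\left(x \right)} = \left(x^{2} + \sqrt{-130 + x} x\right) + 837 = \left(x^{2} + x \sqrt{-130 + x}\right) + 837 = 837 + x^{2} + x \sqrt{-130 + x}$)
$\frac{1}{-472770 + P{\left(p{\left(-4,-4 \right)} \right)}} = \frac{1}{-472770 + \left(837 + \left(- \frac{9}{22} - - \frac{2}{11}\right)^{2} + \left(- \frac{9}{22} - - \frac{2}{11}\right) \sqrt{-130 - \frac{5}{22}}\right)} = \frac{1}{-472770 + \left(837 + \left(- \frac{9}{22} + \frac{2}{11}\right)^{2} + \left(- \frac{9}{22} + \frac{2}{11}\right) \sqrt{-130 + \left(- \frac{9}{22} + \frac{2}{11}\right)}\right)} = \frac{1}{-472770 + \left(837 + \left(- \frac{5}{22}\right)^{2} - \frac{5 \sqrt{-130 - \frac{5}{22}}}{22}\right)} = \frac{1}{-472770 + \left(837 + \frac{25}{484} - \frac{5 \sqrt{- \frac{2865}{22}}}{22}\right)} = \frac{1}{-472770 + \left(837 + \frac{25}{484} - \frac{5 \frac{i \sqrt{63030}}{22}}{22}\right)} = \frac{1}{-472770 + \left(837 + \frac{25}{484} - \frac{5 i \sqrt{63030}}{484}\right)} = \frac{1}{-472770 + \left(\frac{405133}{484} - \frac{5 i \sqrt{63030}}{484}\right)} = \frac{1}{- \frac{228415547}{484} - \frac{5 i \sqrt{63030}}{484}}$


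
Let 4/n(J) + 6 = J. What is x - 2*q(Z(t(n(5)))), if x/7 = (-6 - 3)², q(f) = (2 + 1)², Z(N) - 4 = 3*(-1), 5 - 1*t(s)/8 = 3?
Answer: 549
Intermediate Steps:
n(J) = 4/(-6 + J)
t(s) = 16 (t(s) = 40 - 8*3 = 40 - 24 = 16)
Z(N) = 1 (Z(N) = 4 + 3*(-1) = 4 - 3 = 1)
q(f) = 9 (q(f) = 3² = 9)
x = 567 (x = 7*(-6 - 3)² = 7*(-9)² = 7*81 = 567)
x - 2*q(Z(t(n(5)))) = 567 - 2*9 = 567 - 18 = 549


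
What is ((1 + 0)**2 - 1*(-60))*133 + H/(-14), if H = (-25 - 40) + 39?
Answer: 56804/7 ≈ 8114.9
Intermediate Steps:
H = -26 (H = -65 + 39 = -26)
((1 + 0)**2 - 1*(-60))*133 + H/(-14) = ((1 + 0)**2 - 1*(-60))*133 - 26/(-14) = (1**2 + 60)*133 - 26*(-1/14) = (1 + 60)*133 + 13/7 = 61*133 + 13/7 = 8113 + 13/7 = 56804/7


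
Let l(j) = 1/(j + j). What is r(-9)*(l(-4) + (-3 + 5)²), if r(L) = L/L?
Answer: 31/8 ≈ 3.8750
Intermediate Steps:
l(j) = 1/(2*j)
r(L) = 1
r(-9)*(l(-4) + (-3 + 5)²) = 1*((½)/(-4) + (-3 + 5)²) = 1*((½)*(-¼) + 2²) = 1*(-⅛ + 4) = 1*(31/8) = 31/8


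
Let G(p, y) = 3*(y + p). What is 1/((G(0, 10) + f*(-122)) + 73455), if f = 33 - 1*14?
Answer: 1/71167 ≈ 1.4051e-5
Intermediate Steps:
G(p, y) = 3*p + 3*y (G(p, y) = 3*(p + y) = 3*p + 3*y)
f = 19 (f = 33 - 14 = 19)
1/((G(0, 10) + f*(-122)) + 73455) = 1/(((3*0 + 3*10) + 19*(-122)) + 73455) = 1/(((0 + 30) - 2318) + 73455) = 1/((30 - 2318) + 73455) = 1/(-2288 + 73455) = 1/71167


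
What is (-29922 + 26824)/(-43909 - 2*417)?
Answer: 3098/44743 ≈ 0.069240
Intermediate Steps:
(-29922 + 26824)/(-43909 - 2*417) = -3098/(-43909 - 834) = -3098/(-44743) = -3098*(-1/44743) = 3098/44743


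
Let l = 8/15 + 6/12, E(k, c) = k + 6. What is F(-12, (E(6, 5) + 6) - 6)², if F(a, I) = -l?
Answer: 961/900 ≈ 1.0678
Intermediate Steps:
E(k, c) = 6 + k
l = 31/30 (l = 8*(1/15) + 6*(1/12) = 8/15 + ½ = 31/30 ≈ 1.0333)
F(a, I) = -31/30 (F(a, I) = -1*31/30 = -31/30)
F(-12, (E(6, 5) + 6) - 6)² = (-31/30)² = 961/900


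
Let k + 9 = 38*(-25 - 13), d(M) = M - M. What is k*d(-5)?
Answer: 0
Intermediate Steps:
d(M) = 0
k = -1453 (k = -9 + 38*(-25 - 13) = -9 + 38*(-38) = -9 - 1444 = -1453)
k*d(-5) = -1453*0 = 0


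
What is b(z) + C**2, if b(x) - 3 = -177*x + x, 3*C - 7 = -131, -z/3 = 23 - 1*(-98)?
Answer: 590395/9 ≈ 65600.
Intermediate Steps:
z = -363 (z = -3*(23 - 1*(-98)) = -3*(23 + 98) = -3*121 = -363)
C = -124/3 (C = 7/3 + (1/3)*(-131) = 7/3 - 131/3 = -124/3 ≈ -41.333)
b(x) = 3 - 176*x (b(x) = 3 + (-177*x + x) = 3 - 176*x)
b(z) + C**2 = (3 - 176*(-363)) + (-124/3)**2 = (3 + 63888) + 15376/9 = 63891 + 15376/9 = 590395/9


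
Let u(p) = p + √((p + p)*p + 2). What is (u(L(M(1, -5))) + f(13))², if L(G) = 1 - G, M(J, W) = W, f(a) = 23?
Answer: (29 + √74)² ≈ 1413.9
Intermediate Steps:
u(p) = p + √(2 + 2*p²) (u(p) = p + √((2*p)*p + 2) = p + √(2*p² + 2) = p + √(2 + 2*p²))
(u(L(M(1, -5))) + f(13))² = (((1 - 1*(-5)) + √(2 + 2*(1 - 1*(-5))²)) + 23)² = (((1 + 5) + √(2 + 2*(1 + 5)²)) + 23)² = ((6 + √(2 + 2*6²)) + 23)² = ((6 + √(2 + 2*36)) + 23)² = ((6 + √(2 + 72)) + 23)² = ((6 + √74) + 23)² = (29 + √74)²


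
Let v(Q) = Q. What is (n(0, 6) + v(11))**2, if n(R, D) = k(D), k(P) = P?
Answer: 289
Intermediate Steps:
n(R, D) = D
(n(0, 6) + v(11))**2 = (6 + 11)**2 = 17**2 = 289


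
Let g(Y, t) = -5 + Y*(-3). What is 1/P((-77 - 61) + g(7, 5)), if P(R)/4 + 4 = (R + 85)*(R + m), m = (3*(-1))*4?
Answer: 1/55600 ≈ 1.7986e-5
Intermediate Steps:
g(Y, t) = -5 - 3*Y
m = -12 (m = -3*4 = -12)
P(R) = -16 + 4*(-12 + R)*(85 + R) (P(R) = -16 + 4*((R + 85)*(R - 12)) = -16 + 4*((85 + R)*(-12 + R)) = -16 + 4*((-12 + R)*(85 + R)) = -16 + 4*(-12 + R)*(85 + R))
1/P((-77 - 61) + g(7, 5)) = 1/(-4096 + 4*((-77 - 61) + (-5 - 3*7))² + 292*((-77 - 61) + (-5 - 3*7))) = 1/(-4096 + 4*(-138 + (-5 - 21))² + 292*(-138 + (-5 - 21))) = 1/(-4096 + 4*(-138 - 26)² + 292*(-138 - 26)) = 1/(-4096 + 4*(-164)² + 292*(-164)) = 1/(-4096 + 4*26896 - 47888) = 1/(-4096 + 107584 - 47888) = 1/55600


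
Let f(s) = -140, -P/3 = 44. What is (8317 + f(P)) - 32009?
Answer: -23832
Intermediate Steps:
P = -132 (P = -3*44 = -132)
(8317 + f(P)) - 32009 = (8317 - 140) - 32009 = 8177 - 32009 = -23832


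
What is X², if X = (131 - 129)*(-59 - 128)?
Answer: 139876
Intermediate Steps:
X = -374 (X = 2*(-187) = -374)
X² = (-374)² = 139876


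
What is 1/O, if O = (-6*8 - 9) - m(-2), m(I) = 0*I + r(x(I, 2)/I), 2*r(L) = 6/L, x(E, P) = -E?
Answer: -1/54 ≈ -0.018519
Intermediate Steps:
r(L) = 3/L (r(L) = (6/L)/2 = 3/L)
m(I) = -3 (m(I) = 0*I + 3/(((-I)/I)) = 0 + 3/(-1) = 0 + 3*(-1) = 0 - 3 = -3)
O = -54 (O = (-6*8 - 9) - 1*(-3) = (-48 - 9) + 3 = -57 + 3 = -54)
1/O = 1/(-54) = -1/54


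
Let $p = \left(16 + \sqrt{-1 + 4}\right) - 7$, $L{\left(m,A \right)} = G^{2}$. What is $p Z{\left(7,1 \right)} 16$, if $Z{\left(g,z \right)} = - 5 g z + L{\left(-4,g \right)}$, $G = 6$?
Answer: $144 + 16 \sqrt{3} \approx 171.71$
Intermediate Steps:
$L{\left(m,A \right)} = 36$ ($L{\left(m,A \right)} = 6^{2} = 36$)
$p = 9 + \sqrt{3}$ ($p = \left(16 + \sqrt{3}\right) - 7 = 9 + \sqrt{3} \approx 10.732$)
$Z{\left(g,z \right)} = 36 - 5 g z$ ($Z{\left(g,z \right)} = - 5 g z + 36 = 36 - 5 g z$)
$p Z{\left(7,1 \right)} 16 = \left(9 + \sqrt{3}\right) \left(36 - 35 \cdot 1\right) 16 = \left(9 + \sqrt{3}\right) \left(36 - 35\right) 16 = \left(9 + \sqrt{3}\right) 1 \cdot 16 = \left(9 + \sqrt{3}\right) 16 = 144 + 16 \sqrt{3}$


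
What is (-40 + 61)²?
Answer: 441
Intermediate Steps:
(-40 + 61)² = 21² = 441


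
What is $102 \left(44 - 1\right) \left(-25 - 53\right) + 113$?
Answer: $-341995$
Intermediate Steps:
$102 \left(44 - 1\right) \left(-25 - 53\right) + 113 = 102 \cdot 43 \left(-78\right) + 113 = 102 \left(-3354\right) + 113 = -342108 + 113 = -341995$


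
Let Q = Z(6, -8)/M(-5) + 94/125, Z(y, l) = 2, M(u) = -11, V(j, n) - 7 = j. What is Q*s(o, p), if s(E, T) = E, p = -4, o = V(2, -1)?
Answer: 7056/1375 ≈ 5.1316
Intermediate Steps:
V(j, n) = 7 + j
o = 9 (o = 7 + 2 = 9)
Q = 784/1375 (Q = 2/(-11) + 94/125 = 2*(-1/11) + 94*(1/125) = -2/11 + 94/125 = 784/1375 ≈ 0.57018)
Q*s(o, p) = (784/1375)*9 = 7056/1375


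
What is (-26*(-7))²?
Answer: 33124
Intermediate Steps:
(-26*(-7))² = 182² = 33124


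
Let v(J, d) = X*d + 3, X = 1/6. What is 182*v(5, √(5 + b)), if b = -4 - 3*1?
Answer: 546 + 91*I*√2/3 ≈ 546.0 + 42.898*I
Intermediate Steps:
X = ⅙ ≈ 0.16667
b = -7 (b = -4 - 3 = -7)
v(J, d) = 3 + d/6 (v(J, d) = d/6 + 3 = 3 + d/6)
182*v(5, √(5 + b)) = 182*(3 + √(5 - 7)/6) = 182*(3 + √(-2)/6) = 182*(3 + (I*√2)/6) = 182*(3 + I*√2/6) = 546 + 91*I*√2/3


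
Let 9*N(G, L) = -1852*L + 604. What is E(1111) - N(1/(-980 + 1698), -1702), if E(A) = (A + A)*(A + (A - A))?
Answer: 19065070/9 ≈ 2.1183e+6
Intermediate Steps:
N(G, L) = 604/9 - 1852*L/9 (N(G, L) = (-1852*L + 604)/9 = (604 - 1852*L)/9 = 604/9 - 1852*L/9)
E(A) = 2*A² (E(A) = (2*A)*(A + 0) = (2*A)*A = 2*A²)
E(1111) - N(1/(-980 + 1698), -1702) = 2*1111² - (604/9 - 1852/9*(-1702)) = 2*1234321 - (604/9 + 3152104/9) = 2468642 - 1*3152708/9 = 2468642 - 3152708/9 = 19065070/9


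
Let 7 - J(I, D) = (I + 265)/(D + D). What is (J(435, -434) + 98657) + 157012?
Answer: 7925981/31 ≈ 2.5568e+5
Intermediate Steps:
J(I, D) = 7 - (265 + I)/(2*D) (J(I, D) = 7 - (I + 265)/(D + D) = 7 - (265 + I)/(2*D))
(J(435, -434) + 98657) + 157012 = ((½)*(-265 - 1*435 + 14*(-434))/(-434) + 98657) + 157012 = ((½)*(-1/434)*(-265 - 435 - 6076) + 98657) + 157012 = ((½)*(-1/434)*(-6776) + 98657) + 157012 = (242/31 + 98657) + 157012 = 3058609/31 + 157012 = 7925981/31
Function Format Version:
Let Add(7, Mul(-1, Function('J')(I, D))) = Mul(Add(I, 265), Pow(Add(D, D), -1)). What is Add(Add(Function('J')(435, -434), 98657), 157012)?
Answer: Rational(7925981, 31) ≈ 2.5568e+5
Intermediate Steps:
Function('J')(I, D) = Add(7, Mul(Rational(-1, 2), Pow(D, -1), Add(265, I))) (Function('J')(I, D) = Add(7, Mul(-1, Mul(Add(I, 265), Pow(Add(D, D), -1)))) = Add(7, Mul(-1, Mul(Add(265, I), Pow(Mul(2, D), -1)))) = Add(7, Mul(-1, Mul(Add(265, I), Mul(Rational(1, 2), Pow(D, -1))))) = Add(7, Mul(-1, Mul(Rational(1, 2), Pow(D, -1), Add(265, I)))) = Add(7, Mul(Rational(-1, 2), Pow(D, -1), Add(265, I))))
Add(Add(Function('J')(435, -434), 98657), 157012) = Add(Add(Mul(Rational(1, 2), Pow(-434, -1), Add(-265, Mul(-1, 435), Mul(14, -434))), 98657), 157012) = Add(Add(Mul(Rational(1, 2), Rational(-1, 434), Add(-265, -435, -6076)), 98657), 157012) = Add(Add(Mul(Rational(1, 2), Rational(-1, 434), -6776), 98657), 157012) = Add(Add(Rational(242, 31), 98657), 157012) = Add(Rational(3058609, 31), 157012) = Rational(7925981, 31)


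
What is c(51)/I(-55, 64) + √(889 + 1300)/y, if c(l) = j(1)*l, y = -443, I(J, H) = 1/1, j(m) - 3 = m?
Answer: 204 - √2189/443 ≈ 203.89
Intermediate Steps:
j(m) = 3 + m
I(J, H) = 1
c(l) = 4*l (c(l) = (3 + 1)*l = 4*l)
c(51)/I(-55, 64) + √(889 + 1300)/y = (4*51)/1 + √(889 + 1300)/(-443) = 204*1 + √2189*(-1/443) = 204 - √2189/443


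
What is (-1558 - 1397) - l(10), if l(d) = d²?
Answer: -3055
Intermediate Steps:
(-1558 - 1397) - l(10) = (-1558 - 1397) - 1*10² = -2955 - 1*100 = -2955 - 100 = -3055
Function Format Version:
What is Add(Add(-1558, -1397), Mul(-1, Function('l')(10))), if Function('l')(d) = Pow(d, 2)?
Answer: -3055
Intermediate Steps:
Add(Add(-1558, -1397), Mul(-1, Function('l')(10))) = Add(Add(-1558, -1397), Mul(-1, Pow(10, 2))) = Add(-2955, Mul(-1, 100)) = Add(-2955, -100) = -3055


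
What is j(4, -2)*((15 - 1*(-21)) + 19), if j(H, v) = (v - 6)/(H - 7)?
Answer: 440/3 ≈ 146.67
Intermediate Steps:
j(H, v) = (-6 + v)/(-7 + H)
j(4, -2)*((15 - 1*(-21)) + 19) = ((-6 - 2)/(-7 + 4))*((15 - 1*(-21)) + 19) = (-8/(-3))*((15 + 21) + 19) = (-1/3*(-8))*(36 + 19) = (8/3)*55 = 440/3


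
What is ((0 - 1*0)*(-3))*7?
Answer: 0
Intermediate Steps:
((0 - 1*0)*(-3))*7 = ((0 + 0)*(-3))*7 = (0*(-3))*7 = 0*7 = 0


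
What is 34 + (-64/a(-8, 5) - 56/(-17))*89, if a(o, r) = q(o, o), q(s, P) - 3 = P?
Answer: 124642/85 ≈ 1466.4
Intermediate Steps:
q(s, P) = 3 + P
a(o, r) = 3 + o
34 + (-64/a(-8, 5) - 56/(-17))*89 = 34 + (-64/(3 - 8) - 56/(-17))*89 = 34 + (-64/(-5) - 56*(-1/17))*89 = 34 + (-64*(-⅕) + 56/17)*89 = 34 + (64/5 + 56/17)*89 = 34 + (1368/85)*89 = 34 + 121752/85 = 124642/85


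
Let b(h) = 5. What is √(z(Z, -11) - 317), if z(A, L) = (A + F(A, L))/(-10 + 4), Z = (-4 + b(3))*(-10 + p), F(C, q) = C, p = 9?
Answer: 5*I*√114/3 ≈ 17.795*I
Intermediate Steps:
Z = -1 (Z = (-4 + 5)*(-10 + 9) = 1*(-1) = -1)
z(A, L) = -A/3 (z(A, L) = (A + A)/(-10 + 4) = (2*A)/(-6) = (2*A)*(-⅙) = -A/3)
√(z(Z, -11) - 317) = √(-⅓*(-1) - 317) = √(⅓ - 317) = √(-950/3) = 5*I*√114/3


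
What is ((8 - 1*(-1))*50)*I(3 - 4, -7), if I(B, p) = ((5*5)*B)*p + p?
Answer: 75600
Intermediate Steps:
I(B, p) = p + 25*B*p (I(B, p) = (25*B)*p + p = 25*B*p + p = p + 25*B*p)
((8 - 1*(-1))*50)*I(3 - 4, -7) = ((8 - 1*(-1))*50)*(-7*(1 + 25*(3 - 4))) = ((8 + 1)*50)*(-7*(1 + 25*(-1))) = (9*50)*(-7*(1 - 25)) = 450*(-7*(-24)) = 450*168 = 75600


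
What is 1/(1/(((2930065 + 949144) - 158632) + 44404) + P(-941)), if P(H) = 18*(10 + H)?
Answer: -3764981/63093551597 ≈ -5.9673e-5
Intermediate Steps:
P(H) = 180 + 18*H
1/(1/(((2930065 + 949144) - 158632) + 44404) + P(-941)) = 1/(1/(((2930065 + 949144) - 158632) + 44404) + (180 + 18*(-941))) = 1/(1/((3879209 - 158632) + 44404) + (180 - 16938)) = 1/(1/(3720577 + 44404) - 16758) = 1/(1/3764981 - 16758) = 1/(-63093551597/3764981) = -3764981/63093551597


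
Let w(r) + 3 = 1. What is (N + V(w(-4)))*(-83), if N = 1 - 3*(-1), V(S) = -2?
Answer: -166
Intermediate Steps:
w(r) = -2 (w(r) = -3 + 1 = -2)
N = 4 (N = 1 + 3 = 4)
(N + V(w(-4)))*(-83) = (4 - 2)*(-83) = 2*(-83) = -166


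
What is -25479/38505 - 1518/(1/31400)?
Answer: -611782850493/12835 ≈ -4.7665e+7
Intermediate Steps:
-25479/38505 - 1518/(1/31400) = -25479*1/38505 - 1518/1/31400 = -8493/12835 - 1518*31400 = -8493/12835 - 47665200 = -611782850493/12835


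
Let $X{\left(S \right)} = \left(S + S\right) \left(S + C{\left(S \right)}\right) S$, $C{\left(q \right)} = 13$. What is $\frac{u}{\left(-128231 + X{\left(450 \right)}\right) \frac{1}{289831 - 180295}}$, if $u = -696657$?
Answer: $- \frac{76309021152}{187386769} \approx -407.23$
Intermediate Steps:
$X{\left(S \right)} = 2 S^{2} \left(13 + S\right)$ ($X{\left(S \right)} = \left(S + S\right) \left(S + 13\right) S = 2 S \left(13 + S\right) S = 2 S^{2} \left(13 + S\right)$)
$\frac{u}{\left(-128231 + X{\left(450 \right)}\right) \frac{1}{289831 - 180295}} = - \frac{696657}{\left(-128231 + 2 \cdot 450^{2} \left(13 + 450\right)\right) \frac{1}{289831 - 180295}} = - \frac{696657}{\left(-128231 + 2 \cdot 202500 \cdot 463\right) \frac{1}{109536}} = - \frac{696657}{\left(-128231 + 187515000\right) \frac{1}{109536}} = - \frac{696657}{187386769 \cdot \frac{1}{109536}} = - \frac{696657}{\frac{187386769}{109536}} = \left(-696657\right) \frac{109536}{187386769} = - \frac{76309021152}{187386769}$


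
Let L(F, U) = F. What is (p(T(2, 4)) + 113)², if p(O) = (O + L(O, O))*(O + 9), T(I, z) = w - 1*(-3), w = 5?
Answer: 148225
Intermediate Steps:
T(I, z) = 8 (T(I, z) = 5 - 1*(-3) = 5 + 3 = 8)
p(O) = 2*O*(9 + O) (p(O) = (O + O)*(O + 9) = (2*O)*(9 + O) = 2*O*(9 + O))
(p(T(2, 4)) + 113)² = (2*8*(9 + 8) + 113)² = (2*8*17 + 113)² = (272 + 113)² = 385² = 148225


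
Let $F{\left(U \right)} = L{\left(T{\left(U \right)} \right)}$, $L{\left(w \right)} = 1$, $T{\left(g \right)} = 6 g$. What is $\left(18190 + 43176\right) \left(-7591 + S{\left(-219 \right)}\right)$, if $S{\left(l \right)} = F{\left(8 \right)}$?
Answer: $-465767940$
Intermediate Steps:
$F{\left(U \right)} = 1$
$S{\left(l \right)} = 1$
$\left(18190 + 43176\right) \left(-7591 + S{\left(-219 \right)}\right) = \left(18190 + 43176\right) \left(-7591 + 1\right) = 61366 \left(-7590\right) = -465767940$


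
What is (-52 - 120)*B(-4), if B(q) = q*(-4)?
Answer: -2752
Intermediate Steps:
B(q) = -4*q
(-52 - 120)*B(-4) = (-52 - 120)*(-4*(-4)) = -172*16 = -2752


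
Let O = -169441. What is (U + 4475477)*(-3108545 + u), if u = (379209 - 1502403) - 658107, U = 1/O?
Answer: -161222325489082312/7367 ≈ -2.1884e+13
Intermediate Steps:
U = -1/169441 (U = 1/(-169441) = -1/169441 ≈ -5.9018e-6)
u = -1781301 (u = -1123194 - 658107 = -1781301)
(U + 4475477)*(-3108545 + u) = (-1/169441 + 4475477)*(-3108545 - 1781301) = (758329298356/169441)*(-4889846) = -161222325489082312/7367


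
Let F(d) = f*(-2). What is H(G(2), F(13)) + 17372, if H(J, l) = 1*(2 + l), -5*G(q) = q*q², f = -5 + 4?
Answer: 17376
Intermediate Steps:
f = -1
F(d) = 2 (F(d) = -1*(-2) = 2)
G(q) = -q³/5 (G(q) = -q*q²/5 = -q³/5)
H(J, l) = 2 + l
H(G(2), F(13)) + 17372 = (2 + 2) + 17372 = 4 + 17372 = 17376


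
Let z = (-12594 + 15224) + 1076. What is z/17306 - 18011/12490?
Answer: -7806189/6357410 ≈ -1.2279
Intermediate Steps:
z = 3706 (z = 2630 + 1076 = 3706)
z/17306 - 18011/12490 = 3706/17306 - 18011/12490 = 3706*(1/17306) - 18011*1/12490 = 109/509 - 18011/12490 = -7806189/6357410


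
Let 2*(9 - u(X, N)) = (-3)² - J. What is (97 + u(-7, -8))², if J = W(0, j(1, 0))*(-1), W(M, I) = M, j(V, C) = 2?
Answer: 41209/4 ≈ 10302.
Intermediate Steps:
J = 0 (J = 0*(-1) = 0)
u(X, N) = 9/2 (u(X, N) = 9 - ((-3)² - 1*0)/2 = 9 - (9 + 0)/2 = 9 - ½*9 = 9 - 9/2 = 9/2)
(97 + u(-7, -8))² = (97 + 9/2)² = (203/2)² = 41209/4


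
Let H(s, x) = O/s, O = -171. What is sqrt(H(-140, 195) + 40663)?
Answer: sqrt(199254685)/70 ≈ 201.65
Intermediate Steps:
H(s, x) = -171/s
sqrt(H(-140, 195) + 40663) = sqrt(-171/(-140) + 40663) = sqrt(-171*(-1/140) + 40663) = sqrt(171/140 + 40663) = sqrt(5692991/140) = sqrt(199254685)/70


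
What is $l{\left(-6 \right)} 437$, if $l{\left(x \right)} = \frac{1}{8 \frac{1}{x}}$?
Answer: $- \frac{1311}{4} \approx -327.75$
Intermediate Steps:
$l{\left(x \right)} = \frac{x}{8}$
$l{\left(-6 \right)} 437 = \frac{1}{8} \left(-6\right) 437 = \left(- \frac{3}{4}\right) 437 = - \frac{1311}{4}$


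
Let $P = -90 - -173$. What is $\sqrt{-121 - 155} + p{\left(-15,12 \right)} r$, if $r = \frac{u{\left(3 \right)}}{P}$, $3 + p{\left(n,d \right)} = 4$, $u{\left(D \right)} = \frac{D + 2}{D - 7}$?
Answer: $- \frac{5}{332} + 2 i \sqrt{69} \approx -0.01506 + 16.613 i$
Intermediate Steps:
$u{\left(D \right)} = \frac{2 + D}{-7 + D}$
$P = 83$ ($P = -90 + 173 = 83$)
$p{\left(n,d \right)} = 1$ ($p{\left(n,d \right)} = -3 + 4 = 1$)
$r = - \frac{5}{332}$ ($r = \frac{\frac{1}{-7 + 3} \left(2 + 3\right)}{83} = \frac{1}{-4} \cdot 5 \cdot \frac{1}{83} = \left(- \frac{1}{4}\right) 5 \cdot \frac{1}{83} = \left(- \frac{5}{4}\right) \frac{1}{83} = - \frac{5}{332} \approx -0.01506$)
$\sqrt{-121 - 155} + p{\left(-15,12 \right)} r = \sqrt{-121 - 155} + 1 \left(- \frac{5}{332}\right) = \sqrt{-276} - \frac{5}{332} = 2 i \sqrt{69} - \frac{5}{332} = - \frac{5}{332} + 2 i \sqrt{69}$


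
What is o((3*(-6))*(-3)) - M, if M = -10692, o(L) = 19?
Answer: 10711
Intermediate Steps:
o((3*(-6))*(-3)) - M = 19 - 1*(-10692) = 19 + 10692 = 10711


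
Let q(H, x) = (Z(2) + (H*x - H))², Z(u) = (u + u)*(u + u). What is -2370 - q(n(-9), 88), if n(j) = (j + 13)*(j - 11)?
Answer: -48221506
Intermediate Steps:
Z(u) = 4*u² (Z(u) = (2*u)*(2*u) = 4*u²)
n(j) = (-11 + j)*(13 + j) (n(j) = (13 + j)*(-11 + j) = (-11 + j)*(13 + j))
q(H, x) = (16 - H + H*x)² (q(H, x) = (4*2² + (H*x - H))² = (4*4 + (-H + H*x))² = (16 + (-H + H*x))² = (16 - H + H*x)²)
-2370 - q(n(-9), 88) = -2370 - (16 - (-143 + (-9)² + 2*(-9)) + (-143 + (-9)² + 2*(-9))*88)² = -2370 - (16 - (-143 + 81 - 18) + (-143 + 81 - 18)*88)² = -2370 - (16 - 1*(-80) - 80*88)² = -2370 - (16 + 80 - 7040)² = -2370 - 1*(-6944)² = -2370 - 1*48219136 = -2370 - 48219136 = -48221506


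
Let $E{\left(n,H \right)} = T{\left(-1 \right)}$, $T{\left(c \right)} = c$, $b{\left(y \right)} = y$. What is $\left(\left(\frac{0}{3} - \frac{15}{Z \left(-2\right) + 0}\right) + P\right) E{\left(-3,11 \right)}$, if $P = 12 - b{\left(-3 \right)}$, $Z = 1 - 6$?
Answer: $- \frac{27}{2} \approx -13.5$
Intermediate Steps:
$Z = -5$ ($Z = 1 - 6 = -5$)
$E{\left(n,H \right)} = -1$
$P = 15$ ($P = 12 - -3 = 12 + 3 = 15$)
$\left(\left(\frac{0}{3} - \frac{15}{Z \left(-2\right) + 0}\right) + P\right) E{\left(-3,11 \right)} = \left(\left(\frac{0}{3} - \frac{15}{\left(-5\right) \left(-2\right) + 0}\right) + 15\right) \left(-1\right) = \left(\left(0 \cdot \frac{1}{3} - \frac{15}{10 + 0}\right) + 15\right) \left(-1\right) = \left(\left(0 - \frac{15}{10}\right) + 15\right) \left(-1\right) = \left(\left(0 - \frac{3}{2}\right) + 15\right) \left(-1\right) = \left(- \frac{3}{2} + 15\right) \left(-1\right) = \frac{27}{2} \left(-1\right) = - \frac{27}{2}$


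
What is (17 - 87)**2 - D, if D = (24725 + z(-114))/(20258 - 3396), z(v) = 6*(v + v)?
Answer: 82600443/16862 ≈ 4898.6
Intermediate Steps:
z(v) = 12*v (z(v) = 6*(2*v) = 12*v)
D = 23357/16862 (D = (24725 + 12*(-114))/(20258 - 3396) = (24725 - 1368)/16862 = 23357*(1/16862) = 23357/16862 ≈ 1.3852)
(17 - 87)**2 - D = (17 - 87)**2 - 1*23357/16862 = (-70)**2 - 23357/16862 = 4900 - 23357/16862 = 82600443/16862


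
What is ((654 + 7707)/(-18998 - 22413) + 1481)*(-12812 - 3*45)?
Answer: -793927259510/41411 ≈ -1.9172e+7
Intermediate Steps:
((654 + 7707)/(-18998 - 22413) + 1481)*(-12812 - 3*45) = (8361/(-41411) + 1481)*(-12812 - 135) = (8361*(-1/41411) + 1481)*(-12947) = (-8361/41411 + 1481)*(-12947) = (61321330/41411)*(-12947) = -793927259510/41411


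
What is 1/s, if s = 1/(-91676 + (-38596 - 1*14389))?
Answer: -144661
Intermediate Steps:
s = -1/144661 (s = 1/(-91676 + (-38596 - 14389)) = 1/(-91676 - 52985) = 1/(-144661) = -1/144661 ≈ -6.9127e-6)
1/s = 1/(-1/144661) = -144661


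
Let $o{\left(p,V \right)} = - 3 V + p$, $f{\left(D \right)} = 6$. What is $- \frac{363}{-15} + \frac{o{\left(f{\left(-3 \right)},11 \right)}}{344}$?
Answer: $\frac{41489}{1720} \approx 24.122$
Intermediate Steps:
$o{\left(p,V \right)} = p - 3 V$
$- \frac{363}{-15} + \frac{o{\left(f{\left(-3 \right)},11 \right)}}{344} = - \frac{363}{-15} + \frac{6 - 33}{344} = \left(-363\right) \left(- \frac{1}{15}\right) + \left(6 - 33\right) \frac{1}{344} = \frac{121}{5} - \frac{27}{344} = \frac{41489}{1720}$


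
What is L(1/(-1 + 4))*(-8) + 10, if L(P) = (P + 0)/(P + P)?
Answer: 6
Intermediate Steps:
L(P) = ½ (L(P) = P/((2*P)) = P*(1/(2*P)) = ½)
L(1/(-1 + 4))*(-8) + 10 = (½)*(-8) + 10 = -4 + 10 = 6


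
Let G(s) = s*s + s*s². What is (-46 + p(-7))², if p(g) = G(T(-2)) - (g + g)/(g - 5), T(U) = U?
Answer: 94249/36 ≈ 2618.0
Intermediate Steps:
G(s) = s² + s³
p(g) = -4 - 2*g/(-5 + g) (p(g) = (-2)²*(1 - 2) - (g + g)/(g - 5) = 4*(-1) - 2*g/(-5 + g) = -4 - 2*g/(-5 + g))
(-46 + p(-7))² = (-46 + 2*(10 - 3*(-7))/(-5 - 7))² = (-46 + 2*(10 + 21)/(-12))² = (-46 + 2*(-1/12)*31)² = (-46 - 31/6)² = (-307/6)² = 94249/36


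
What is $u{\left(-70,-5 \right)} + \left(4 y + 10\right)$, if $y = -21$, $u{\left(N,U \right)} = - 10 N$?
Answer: $626$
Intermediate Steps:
$u{\left(-70,-5 \right)} + \left(4 y + 10\right) = \left(-10\right) \left(-70\right) + \left(4 \left(-21\right) + 10\right) = 700 + \left(-84 + 10\right) = 700 - 74 = 626$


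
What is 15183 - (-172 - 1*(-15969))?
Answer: -614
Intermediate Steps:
15183 - (-172 - 1*(-15969)) = 15183 - (-172 + 15969) = 15183 - 1*15797 = 15183 - 15797 = -614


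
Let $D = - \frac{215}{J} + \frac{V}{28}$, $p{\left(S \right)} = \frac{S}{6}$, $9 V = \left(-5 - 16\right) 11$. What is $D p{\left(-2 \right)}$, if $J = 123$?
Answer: $\frac{437}{492} \approx 0.88821$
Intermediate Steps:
$V = - \frac{77}{3}$ ($V = \frac{\left(-5 - 16\right) 11}{9} = \frac{\left(-21\right) 11}{9} = \frac{1}{9} \left(-231\right) = - \frac{77}{3} \approx -25.667$)
$p{\left(S \right)} = \frac{S}{6}$ ($p{\left(S \right)} = S \frac{1}{6} = \frac{S}{6}$)
$D = - \frac{437}{164}$ ($D = - \frac{215}{123} - \frac{77}{3 \cdot 28} = \left(-215\right) \frac{1}{123} - \frac{11}{12} = - \frac{215}{123} - \frac{11}{12} = - \frac{437}{164} \approx -2.6646$)
$D p{\left(-2 \right)} = - \frac{437 \cdot \frac{1}{6} \left(-2\right)}{164} = \left(- \frac{437}{164}\right) \left(- \frac{1}{3}\right) = \frac{437}{492}$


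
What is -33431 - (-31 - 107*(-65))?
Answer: -40355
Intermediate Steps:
-33431 - (-31 - 107*(-65)) = -33431 - (-31 + 6955) = -33431 - 1*6924 = -33431 - 6924 = -40355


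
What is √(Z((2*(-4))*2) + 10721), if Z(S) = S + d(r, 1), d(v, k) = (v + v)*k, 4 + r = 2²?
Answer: √10705 ≈ 103.46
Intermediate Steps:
r = 0 (r = -4 + 2² = -4 + 4 = 0)
d(v, k) = 2*k*v (d(v, k) = (2*v)*k = 2*k*v)
Z(S) = S (Z(S) = S + 2*1*0 = S + 0 = S)
√(Z((2*(-4))*2) + 10721) = √((2*(-4))*2 + 10721) = √(-8*2 + 10721) = √(-16 + 10721) = √10705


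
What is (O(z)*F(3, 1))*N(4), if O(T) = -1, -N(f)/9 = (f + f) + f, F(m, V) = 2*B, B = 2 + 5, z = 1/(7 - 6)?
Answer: 1512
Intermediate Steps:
z = 1 (z = 1/1 = 1)
B = 7
F(m, V) = 14 (F(m, V) = 2*7 = 14)
N(f) = -27*f (N(f) = -9*((f + f) + f) = -9*(2*f + f) = -27*f)
(O(z)*F(3, 1))*N(4) = (-1*14)*(-27*4) = -14*(-108) = 1512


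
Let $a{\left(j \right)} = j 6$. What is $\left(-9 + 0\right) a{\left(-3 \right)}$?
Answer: $162$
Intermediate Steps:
$a{\left(j \right)} = 6 j$
$\left(-9 + 0\right) a{\left(-3 \right)} = \left(-9 + 0\right) 6 \left(-3\right) = \left(-9\right) \left(-18\right) = 162$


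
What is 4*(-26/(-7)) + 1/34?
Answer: 3543/238 ≈ 14.887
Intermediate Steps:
4*(-26/(-7)) + 1/34 = 4*(-26*(-⅐)) + 1/34 = 4*(26/7) + 1/34 = 104/7 + 1/34 = 3543/238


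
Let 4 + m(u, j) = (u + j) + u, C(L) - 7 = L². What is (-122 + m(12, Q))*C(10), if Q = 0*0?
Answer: -10914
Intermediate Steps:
C(L) = 7 + L²
Q = 0
m(u, j) = -4 + j + 2*u (m(u, j) = -4 + ((u + j) + u) = -4 + ((j + u) + u) = -4 + (j + 2*u) = -4 + j + 2*u)
(-122 + m(12, Q))*C(10) = (-122 + (-4 + 0 + 2*12))*(7 + 10²) = (-122 + (-4 + 0 + 24))*(7 + 100) = (-122 + 20)*107 = -102*107 = -10914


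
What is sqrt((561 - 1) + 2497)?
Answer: sqrt(3057) ≈ 55.290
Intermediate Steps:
sqrt((561 - 1) + 2497) = sqrt(560 + 2497) = sqrt(3057)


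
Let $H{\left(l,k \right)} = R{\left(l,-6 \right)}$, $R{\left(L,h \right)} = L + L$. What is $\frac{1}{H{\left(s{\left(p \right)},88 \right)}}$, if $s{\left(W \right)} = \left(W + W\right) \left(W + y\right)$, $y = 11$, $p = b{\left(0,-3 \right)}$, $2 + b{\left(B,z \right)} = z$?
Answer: $- \frac{1}{120} \approx -0.0083333$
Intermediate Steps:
$b{\left(B,z \right)} = -2 + z$
$R{\left(L,h \right)} = 2 L$
$p = -5$ ($p = -2 - 3 = -5$)
$s{\left(W \right)} = 2 W \left(11 + W\right)$ ($s{\left(W \right)} = \left(W + W\right) \left(W + 11\right) = 2 W \left(11 + W\right)$)
$H{\left(l,k \right)} = 2 l$
$\frac{1}{H{\left(s{\left(p \right)},88 \right)}} = \frac{1}{2 \cdot 2 \left(-5\right) \left(11 - 5\right)} = \frac{1}{2 \cdot 2 \left(-5\right) 6} = \frac{1}{2 \left(-60\right)} = \frac{1}{-120} = - \frac{1}{120}$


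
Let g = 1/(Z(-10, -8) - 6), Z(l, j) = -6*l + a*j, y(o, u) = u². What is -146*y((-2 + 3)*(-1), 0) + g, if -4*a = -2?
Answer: 1/50 ≈ 0.020000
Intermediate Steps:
a = ½ (a = -¼*(-2) = ½ ≈ 0.50000)
Z(l, j) = j/2 - 6*l (Z(l, j) = -6*l + j/2 = j/2 - 6*l)
g = 1/50 (g = 1/(((½)*(-8) - 6*(-10)) - 6) = 1/((-4 + 60) - 6) = 1/(56 - 6) = 1/50 ≈ 0.020000)
-146*y((-2 + 3)*(-1), 0) + g = -146*0² + 1/50 = -146*0 + 1/50 = 0 + 1/50 = 1/50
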